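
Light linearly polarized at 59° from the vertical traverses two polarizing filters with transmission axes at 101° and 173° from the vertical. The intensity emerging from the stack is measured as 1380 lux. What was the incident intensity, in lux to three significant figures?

By Malus's law, I₁ = I₀ cos²(101° − 59°) = I₀ cos²(42°) = 0.5523 I₀.
I₂ = I₁ cos²(173° − 101°) = 0.5523 I₀ · cos²(72°) = 0.05274 I₀.
So 1380 lux = 0.05274 I₀, giving I₀ = 1380/0.05274 = 2.617e+04 lux.

I₀ ≈ 2.62e4 lux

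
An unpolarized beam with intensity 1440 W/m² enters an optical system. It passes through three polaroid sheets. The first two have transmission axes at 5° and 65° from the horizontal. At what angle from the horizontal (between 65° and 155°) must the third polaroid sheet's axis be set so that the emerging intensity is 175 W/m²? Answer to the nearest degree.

θ ≈ 75°

Unpolarized light through the first polarizer → I₁ = ½ I₀, now polarized at 5°.
I₂ = I₁ cos²(65° − 5°) = 0.5 I₀ · cos²(60°) = 0.125 I₀.
Target fraction: 175 / 1440 W/m² = 0.1215 of I₀.
Need I₃/I₀ = 0.1215, so cos²(θ − 65°) = 0.1215 / 0.125 = 0.9722.
θ − 65° = arccos(√0.9722) = 9.6°, giving θ ≈ 65 + 9.6 = 74.6°.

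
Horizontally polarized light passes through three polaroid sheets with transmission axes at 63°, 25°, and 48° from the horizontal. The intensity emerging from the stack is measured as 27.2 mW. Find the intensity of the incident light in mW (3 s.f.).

I₀ ≈ 251 mW

By Malus's law, I₁ = I₀ cos²(63° − 0°) = I₀ cos²(63°) = 0.2061 I₀.
I₂ = I₁ cos²(25° − 63°) = 0.2061 I₀ · cos²(38°) = 0.128 I₀.
I₃ = I₂ cos²(48° − 25°) = 0.128 I₀ · cos²(23°) = 0.1084 I₀.
So 27.2 mW = 0.1084 I₀, giving I₀ = 27.2/0.1084 = 250.8 mW.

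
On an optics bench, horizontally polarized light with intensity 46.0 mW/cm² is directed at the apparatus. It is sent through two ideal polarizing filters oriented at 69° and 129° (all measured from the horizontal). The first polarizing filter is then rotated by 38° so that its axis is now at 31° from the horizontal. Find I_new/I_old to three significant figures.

I_new/I_old ≈ 0.443

Before rotation:
I₁ = I₀ cos²(69° − 0°) = I₀ cos²(69°) = 0.1284 I₀.
I₂ = I₁ cos²(129° − 69°) = 0.1284 I₀ · cos²(60°) = 0.03211 I₀.
After rotation:
I₁ = I₀ cos²(31° − 0°) = I₀ cos²(31°) = 0.7347 I₀.
Angle between axes 1 and 2: 82°. I₂ = 0.7347 I₀ · cos²(82°) = 0.01423 I₀.
Ratio = 0.01423 / 0.03211 = 0.4432.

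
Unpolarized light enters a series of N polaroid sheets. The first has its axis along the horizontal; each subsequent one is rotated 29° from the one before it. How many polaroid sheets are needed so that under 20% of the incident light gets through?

N = 5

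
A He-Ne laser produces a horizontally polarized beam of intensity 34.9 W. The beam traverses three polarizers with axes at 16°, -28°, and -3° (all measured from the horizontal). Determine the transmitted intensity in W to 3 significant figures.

I ≈ 13.7 W

I₁ = 34.9 W · cos²(16°) = 32.25 W.
I₂ = I₁ · cos²(44°) = 32.25 · 0.5174 = 16.69 W.
I₃ = I₂ · cos²(25°) = 16.69 · 0.8214 = 13.71 W.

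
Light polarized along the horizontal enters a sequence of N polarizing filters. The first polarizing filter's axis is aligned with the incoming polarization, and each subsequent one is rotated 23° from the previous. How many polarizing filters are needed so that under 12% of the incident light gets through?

N = 14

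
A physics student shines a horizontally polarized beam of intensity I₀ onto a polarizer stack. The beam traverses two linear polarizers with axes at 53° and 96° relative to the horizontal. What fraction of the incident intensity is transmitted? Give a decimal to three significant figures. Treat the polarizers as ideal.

≈ 0.194 I₀

By Malus's law, I₁ = I₀ cos²(53° − 0°) = I₀ cos²(53°) = 0.3622 I₀.
I₂ = I₁ cos²(96° − 53°) = 0.3622 I₀ · cos²(43°) = 0.1937 I₀.
Transmitted fraction = 0.1937.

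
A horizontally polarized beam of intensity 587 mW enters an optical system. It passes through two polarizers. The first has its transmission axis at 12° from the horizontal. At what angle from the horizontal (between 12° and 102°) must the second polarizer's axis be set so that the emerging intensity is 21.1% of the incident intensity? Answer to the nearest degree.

I₁ = I₀ cos²(12° − 0°) = I₀ cos²(12°) = 0.9568 I₀.
Need I₂/I₀ = 0.211, so cos²(θ − 12°) = 0.211 / 0.9568 = 0.2205.
θ − 12° = arccos(√0.2205) = 62.0°, giving θ ≈ 12 + 62.0 = 74.0°.

θ ≈ 74°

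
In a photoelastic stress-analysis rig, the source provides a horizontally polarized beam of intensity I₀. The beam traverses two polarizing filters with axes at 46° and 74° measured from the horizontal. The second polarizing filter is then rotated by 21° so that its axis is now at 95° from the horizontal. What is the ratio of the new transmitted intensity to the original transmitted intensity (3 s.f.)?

Before rotation:
I₁ = I₀ cos²(46° − 0°) = I₀ cos²(46°) = 0.4826 I₀.
I₂ = I₁ cos²(74° − 46°) = 0.4826 I₀ · cos²(28°) = 0.3762 I₀.
After rotation:
I₁ = I₀ cos²(46° − 0°) = I₀ cos²(46°) = 0.4826 I₀.
I₂ = I₁ cos²(95° − 46°) = 0.4826 I₀ · cos²(49°) = 0.2077 I₀.
Ratio = 0.2077 / 0.3762 = 0.5521.

I_new/I_old ≈ 0.552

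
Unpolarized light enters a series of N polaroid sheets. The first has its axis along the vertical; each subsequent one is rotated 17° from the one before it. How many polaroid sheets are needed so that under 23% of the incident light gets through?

First polarizer halves the unpolarized light: factor 1/2.
Each further stage multiplies by cos²(17°) = 0.9145.
After N polarizers: T = 0.5·0.9145^(N−1). Require T < 0.23 ⇒ N−1 > ln(0.23/0.5)/ln(0.9145) = 8.69, so N−1 ≥ 9 and N = 10.
Check: N=10 gives T = 0.2237 < 0.23; N=9 gives T = 0.2446.

N = 10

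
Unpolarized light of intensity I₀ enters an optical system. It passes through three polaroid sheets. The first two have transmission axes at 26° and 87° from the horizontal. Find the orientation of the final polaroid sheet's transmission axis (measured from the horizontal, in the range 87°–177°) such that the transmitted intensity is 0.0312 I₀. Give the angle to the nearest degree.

θ ≈ 146°

Unpolarized light through the first polarizer → I₁ = ½ I₀, now polarized at 26°.
I₂ = I₁ cos²(87° − 26°) = 0.5 I₀ · cos²(61°) = 0.1175 I₀.
Need I₃/I₀ = 0.0312, so cos²(θ − 87°) = 0.0312 / 0.1175 = 0.2655.
θ − 87° = arccos(√0.2655) = 59.0°, giving θ ≈ 87 + 59.0 = 146.0°.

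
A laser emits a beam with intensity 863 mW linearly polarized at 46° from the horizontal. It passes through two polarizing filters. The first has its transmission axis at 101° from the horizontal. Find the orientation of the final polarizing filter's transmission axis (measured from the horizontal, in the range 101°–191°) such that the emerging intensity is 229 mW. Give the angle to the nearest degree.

I₁ = I₀ cos²(101° − 46°) = I₀ cos²(55°) = 0.329 I₀.
Target fraction: 229 / 863 mW = 0.2654 of I₀.
Need I₂/I₀ = 0.2654, so cos²(θ − 101°) = 0.2654 / 0.329 = 0.8066.
θ − 101° = arccos(√0.8066) = 26.1°, giving θ ≈ 101 + 26.1 = 127.1°.

θ ≈ 127°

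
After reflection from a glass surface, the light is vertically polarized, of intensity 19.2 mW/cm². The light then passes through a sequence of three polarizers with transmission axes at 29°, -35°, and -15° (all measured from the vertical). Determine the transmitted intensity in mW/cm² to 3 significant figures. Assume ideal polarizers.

By Malus's law, I₁ = 19.2 mW/cm² · cos²(29°) = 14.69 mW/cm².
I₂ = I₁ · cos²(64°) = 14.69 · 0.1922 = 2.822 mW/cm².
I₃ = I₂ · cos²(20°) = 2.822 · 0.883 = 2.492 mW/cm².

I ≈ 2.49 mW/cm²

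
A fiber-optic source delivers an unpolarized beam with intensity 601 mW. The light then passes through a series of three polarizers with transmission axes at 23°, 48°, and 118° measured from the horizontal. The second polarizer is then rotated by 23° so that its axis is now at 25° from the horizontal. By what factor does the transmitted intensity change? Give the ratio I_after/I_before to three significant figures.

Before rotation:
Unpolarized light through the first polarizer → I₁ = ½ I₀, now polarized at 23°.
I₂ = I₁ cos²(48° − 23°) = 0.5 I₀ · cos²(25°) = 0.4107 I₀.
I₃ = I₂ cos²(118° − 48°) = 0.4107 I₀ · cos²(70°) = 0.04804 I₀.
After rotation:
Unpolarized light through the first polarizer → I₁ = ½ I₀, now polarized at 23°.
I₂ = I₁ cos²(25° − 23°) = 0.5 I₀ · cos²(2°) = 0.4994 I₀.
Angle between axes 2 and 3: 87°. I₃ = 0.4994 I₀ · cos²(87°) = 0.001368 I₀.
Ratio = 0.001368 / 0.04804 = 0.02847.

I_new/I_old ≈ 0.0285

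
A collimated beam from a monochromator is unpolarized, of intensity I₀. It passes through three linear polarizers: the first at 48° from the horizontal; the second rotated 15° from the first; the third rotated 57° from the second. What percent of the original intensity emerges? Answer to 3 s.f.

≈ 13.8%

Unpolarized light through the first polarizer → I₁ = ½ I₀, now polarized at 48°.
I₂ = I₁ cos²(15°) = 0.5 · 0.933 I₀ = 0.4665 I₀.
I₃ = I₂ cos²(57°) = 0.4665 · 0.2966 I₀ = 0.1384 I₀.
That is 13.84% of the incident intensity.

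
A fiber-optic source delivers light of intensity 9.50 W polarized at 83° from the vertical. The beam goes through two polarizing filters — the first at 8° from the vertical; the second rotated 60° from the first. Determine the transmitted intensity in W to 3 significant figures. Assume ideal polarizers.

I₁ = 9.50 W · cos²(75°) = 0.6364 W.
I₂ = I₁ · cos²(60°) = 0.6364 · 0.25 = 0.1591 W.

I ≈ 0.159 W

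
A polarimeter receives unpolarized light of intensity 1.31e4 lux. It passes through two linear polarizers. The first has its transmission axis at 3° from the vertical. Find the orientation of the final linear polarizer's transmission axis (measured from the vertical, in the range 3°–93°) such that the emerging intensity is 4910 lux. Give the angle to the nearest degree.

Unpolarized light through the first polarizer → I₁ = ½ I₀, now polarized at 3°.
Target fraction: 4910 / 1.31e4 lux = 0.3748 of I₀.
Need I₂/I₀ = 0.3748, so cos²(θ − 3°) = 0.3748 / 0.5 = 0.7496.
θ − 3° = arccos(√0.7496) = 30.0°, giving θ ≈ 3 + 30.0 = 33.0°.

θ ≈ 33°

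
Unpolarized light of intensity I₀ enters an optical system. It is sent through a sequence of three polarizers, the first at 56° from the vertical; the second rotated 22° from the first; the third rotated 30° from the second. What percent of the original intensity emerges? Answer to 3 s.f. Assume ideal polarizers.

≈ 32.2%

Unpolarized light through the first polarizer → I₁ = ½ I₀, now polarized at 56°.
I₂ = I₁ cos²(22°) = 0.5 · 0.8597 I₀ = 0.4298 I₀.
I₃ = I₂ cos²(30°) = 0.4298 · 0.75 I₀ = 0.3224 I₀.
That is 32.24% of the incident intensity.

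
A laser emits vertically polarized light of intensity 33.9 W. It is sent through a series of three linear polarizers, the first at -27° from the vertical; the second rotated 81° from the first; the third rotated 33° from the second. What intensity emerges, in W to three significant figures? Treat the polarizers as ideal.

I₁ = 33.9 W · cos²(27°) = 26.91 W.
I₂ = I₁ · cos²(81°) = 26.91 · 0.02447 = 0.6586 W.
I₃ = I₂ · cos²(33°) = 0.6586 · 0.7034 = 0.4632 W.

I ≈ 0.463 W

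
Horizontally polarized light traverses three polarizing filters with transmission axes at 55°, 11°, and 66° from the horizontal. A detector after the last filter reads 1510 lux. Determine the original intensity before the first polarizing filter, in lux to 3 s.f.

I₁ = I₀ cos²(55° − 0°) = I₀ cos²(55°) = 0.329 I₀.
I₂ = I₁ cos²(11° − 55°) = 0.329 I₀ · cos²(44°) = 0.1702 I₀.
I₃ = I₂ cos²(66° − 11°) = 0.1702 I₀ · cos²(55°) = 0.05601 I₀.
So 1510 lux = 0.05601 I₀, giving I₀ = 1510/0.05601 = 2.696e+04 lux.

I₀ ≈ 2.70e4 lux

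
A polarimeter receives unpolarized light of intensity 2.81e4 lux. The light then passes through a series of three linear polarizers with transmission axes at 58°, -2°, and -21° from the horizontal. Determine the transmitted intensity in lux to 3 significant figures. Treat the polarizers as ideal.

Unpolarized light through the first polarizer → I₁ = 2.81e4 lux/2 = 1.405e+04 lux, polarized at 58°.
I₂ = I₁ · cos²(60°) = 1.405e+04 · 0.25 = 3513 lux.
I₃ = I₂ · cos²(19°) = 3513 · 0.894 = 3140 lux.

I ≈ 3140 lux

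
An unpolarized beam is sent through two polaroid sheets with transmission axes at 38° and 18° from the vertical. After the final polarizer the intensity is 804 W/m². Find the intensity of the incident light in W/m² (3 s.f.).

Unpolarized light through the first polarizer → I₁ = ½ I₀, now polarized at 38°.
I₂ = I₁ cos²(18° − 38°) = 0.5 I₀ · cos²(20°) = 0.4415 I₀.
So 804 W/m² = 0.4415 I₀, giving I₀ = 804/0.4415 = 1821 W/m².

I₀ ≈ 1820 W/m²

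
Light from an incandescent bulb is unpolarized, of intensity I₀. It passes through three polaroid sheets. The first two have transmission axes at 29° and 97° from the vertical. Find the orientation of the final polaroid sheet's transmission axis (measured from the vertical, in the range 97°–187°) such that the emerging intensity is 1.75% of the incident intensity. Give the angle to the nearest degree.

θ ≈ 157°

Unpolarized light through the first polarizer → I₁ = ½ I₀, now polarized at 29°.
I₂ = I₁ cos²(97° − 29°) = 0.5 I₀ · cos²(68°) = 0.07017 I₀.
Need I₃/I₀ = 0.0175, so cos²(θ − 97°) = 0.0175 / 0.07017 = 0.2494.
θ − 97° = arccos(√0.2494) = 60.0°, giving θ ≈ 97 + 60.0 = 157.0°.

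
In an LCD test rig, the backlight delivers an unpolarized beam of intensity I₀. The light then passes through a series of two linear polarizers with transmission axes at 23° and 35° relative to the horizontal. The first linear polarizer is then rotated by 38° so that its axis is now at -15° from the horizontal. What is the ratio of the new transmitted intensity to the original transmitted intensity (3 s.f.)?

I_new/I_old ≈ 0.432

Before rotation:
Unpolarized light through the first polarizer → I₁ = ½ I₀, now polarized at 23°.
I₂ = I₁ cos²(35° − 23°) = 0.5 I₀ · cos²(12°) = 0.4784 I₀.
After rotation:
Unpolarized light through the first polarizer → I₁ = ½ I₀, now polarized at -15°.
I₂ = I₁ cos²(35° + 15°) = 0.5 I₀ · cos²(50°) = 0.2066 I₀.
Ratio = 0.2066 / 0.4784 = 0.4318.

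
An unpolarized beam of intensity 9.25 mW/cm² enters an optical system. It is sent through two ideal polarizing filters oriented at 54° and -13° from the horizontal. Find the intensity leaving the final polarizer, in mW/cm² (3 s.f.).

I ≈ 0.706 mW/cm²

Unpolarized light through the first polarizer → I₁ = 9.25 mW/cm²/2 = 4.625 mW/cm², polarized at 54°.
I₂ = I₁ · cos²(67°) = 4.625 · 0.1527 = 0.7061 mW/cm².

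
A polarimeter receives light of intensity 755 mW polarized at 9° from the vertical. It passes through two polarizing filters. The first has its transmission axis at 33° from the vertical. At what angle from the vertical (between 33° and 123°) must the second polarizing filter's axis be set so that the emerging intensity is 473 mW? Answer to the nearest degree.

θ ≈ 63°

I₁ = I₀ cos²(33° − 9°) = I₀ cos²(24°) = 0.8346 I₀.
Target fraction: 473 / 755 mW = 0.6265 of I₀.
Need I₂/I₀ = 0.6265, so cos²(θ − 33°) = 0.6265 / 0.8346 = 0.7507.
θ − 33° = arccos(√0.7507) = 30.0°, giving θ ≈ 33 + 30.0 = 63.0°.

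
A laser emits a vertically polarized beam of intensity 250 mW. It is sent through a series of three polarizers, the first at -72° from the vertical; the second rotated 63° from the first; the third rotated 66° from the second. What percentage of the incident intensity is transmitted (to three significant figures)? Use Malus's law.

By Malus's law, I₁ = 250 mW · cos²(72°) = 23.87 mW.
I₂ = I₁ · cos²(63°) = 23.87 · 0.2061 = 4.92 mW.
I₃ = I₂ · cos²(66°) = 4.92 · 0.1654 = 0.814 mW.
That is 0.3256% of the incident intensity.

≈ 0.326%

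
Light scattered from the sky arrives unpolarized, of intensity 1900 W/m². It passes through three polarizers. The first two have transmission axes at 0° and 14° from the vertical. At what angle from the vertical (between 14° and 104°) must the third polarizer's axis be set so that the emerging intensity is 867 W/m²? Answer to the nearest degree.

Unpolarized light through the first polarizer → I₁ = ½ I₀, now polarized at 0°.
I₂ = I₁ cos²(14° − 0°) = 0.5 I₀ · cos²(14°) = 0.4707 I₀.
Target fraction: 867 / 1900 W/m² = 0.4563 of I₀.
Need I₃/I₀ = 0.4563, so cos²(θ − 14°) = 0.4563 / 0.4707 = 0.9694.
θ − 14° = arccos(√0.9694) = 10.1°, giving θ ≈ 14 + 10.1 = 24.1°.

θ ≈ 24°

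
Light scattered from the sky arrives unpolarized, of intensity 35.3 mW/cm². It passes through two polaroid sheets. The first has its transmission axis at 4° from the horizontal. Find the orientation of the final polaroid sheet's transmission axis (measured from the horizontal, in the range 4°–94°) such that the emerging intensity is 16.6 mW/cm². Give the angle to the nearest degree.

θ ≈ 18°

Unpolarized light through the first polarizer → I₁ = ½ I₀, now polarized at 4°.
Target fraction: 16.6 / 35.3 mW/cm² = 0.4703 of I₀.
Need I₂/I₀ = 0.4703, so cos²(θ − 4°) = 0.4703 / 0.5 = 0.9405.
θ − 4° = arccos(√0.9405) = 14.1°, giving θ ≈ 4 + 14.1 = 18.1°.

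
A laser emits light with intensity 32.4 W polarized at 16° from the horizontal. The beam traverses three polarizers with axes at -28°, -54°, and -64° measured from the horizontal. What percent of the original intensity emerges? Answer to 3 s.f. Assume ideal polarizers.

≈ 40.5%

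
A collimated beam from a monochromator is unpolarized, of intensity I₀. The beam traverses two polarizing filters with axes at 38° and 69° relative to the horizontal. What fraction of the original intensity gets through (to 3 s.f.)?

Unpolarized light through the first polarizer → I₁ = ½ I₀, now polarized at 38°.
I₂ = I₁ cos²(69° − 38°) = 0.5 I₀ · cos²(31°) = 0.3674 I₀.
Transmitted fraction = 0.3674.

≈ 0.367 I₀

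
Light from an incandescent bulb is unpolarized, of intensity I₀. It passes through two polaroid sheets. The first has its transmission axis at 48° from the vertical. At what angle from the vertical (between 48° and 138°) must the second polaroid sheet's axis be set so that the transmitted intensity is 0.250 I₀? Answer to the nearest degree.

θ ≈ 93°

Unpolarized light through the first polarizer → I₁ = ½ I₀, now polarized at 48°.
Need I₂/I₀ = 0.25, so cos²(θ − 48°) = 0.25 / 0.5 = 0.5.
θ − 48° = arccos(√0.5) = 45.0°, giving θ ≈ 48 + 45.0 = 93.0°.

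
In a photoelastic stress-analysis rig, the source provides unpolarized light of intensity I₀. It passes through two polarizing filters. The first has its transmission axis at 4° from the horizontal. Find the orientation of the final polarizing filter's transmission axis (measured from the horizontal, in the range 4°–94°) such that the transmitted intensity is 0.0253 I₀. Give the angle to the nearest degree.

Unpolarized light through the first polarizer → I₁ = ½ I₀, now polarized at 4°.
Need I₂/I₀ = 0.0253, so cos²(θ − 4°) = 0.0253 / 0.5 = 0.0506.
θ − 4° = arccos(√0.0506) = 77.0°, giving θ ≈ 4 + 77.0 = 81.0°.

θ ≈ 81°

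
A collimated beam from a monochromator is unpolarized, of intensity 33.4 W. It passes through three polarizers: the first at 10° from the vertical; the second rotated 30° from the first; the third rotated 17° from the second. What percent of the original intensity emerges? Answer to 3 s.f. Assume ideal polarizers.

Unpolarized light through the first polarizer → I₁ = 33.4 W/2 = 16.7 W, polarized at 10°.
I₂ = I₁ · cos²(30°) = 16.7 · 0.75 = 12.53 W.
I₃ = I₂ · cos²(17°) = 12.53 · 0.9145 = 11.45 W.
That is 34.29% of the incident intensity.

≈ 34.3%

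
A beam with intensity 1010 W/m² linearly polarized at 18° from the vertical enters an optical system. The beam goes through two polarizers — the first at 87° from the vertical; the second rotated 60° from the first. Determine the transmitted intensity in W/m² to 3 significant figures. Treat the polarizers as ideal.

I ≈ 32.4 W/m²

I₁ = 1010 W/m² · cos²(69°) = 129.7 W/m².
I₂ = I₁ · cos²(60°) = 129.7 · 0.25 = 32.43 W/m².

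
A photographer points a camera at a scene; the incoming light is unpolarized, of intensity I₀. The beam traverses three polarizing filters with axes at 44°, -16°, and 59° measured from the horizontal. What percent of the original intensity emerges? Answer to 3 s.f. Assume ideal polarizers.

Unpolarized light through the first polarizer → I₁ = ½ I₀, now polarized at 44°.
I₂ = I₁ cos²(-16° − 44°) = 0.5 I₀ · cos²(60°) = 0.125 I₀.
I₃ = I₂ cos²(59° + 16°) = 0.125 I₀ · cos²(75°) = 0.008373 I₀.
That is 0.8373% of the incident intensity.

≈ 0.837%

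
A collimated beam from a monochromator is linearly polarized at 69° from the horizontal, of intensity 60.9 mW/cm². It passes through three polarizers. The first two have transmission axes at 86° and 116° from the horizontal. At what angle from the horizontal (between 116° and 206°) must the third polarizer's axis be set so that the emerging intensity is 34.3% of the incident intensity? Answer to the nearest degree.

I₁ = I₀ cos²(86° − 69°) = I₀ cos²(17°) = 0.9145 I₀.
I₂ = I₁ cos²(116° − 86°) = 0.9145 I₀ · cos²(30°) = 0.6859 I₀.
Need I₃/I₀ = 0.343, so cos²(θ − 116°) = 0.343 / 0.6859 = 0.5001.
θ − 116° = arccos(√0.5001) = 45.0°, giving θ ≈ 116 + 45.0 = 161.0°.

θ ≈ 161°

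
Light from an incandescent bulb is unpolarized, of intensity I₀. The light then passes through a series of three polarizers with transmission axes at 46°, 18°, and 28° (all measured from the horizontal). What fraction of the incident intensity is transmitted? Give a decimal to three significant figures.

≈ 0.378 I₀

Unpolarized light through the first polarizer → I₁ = ½ I₀, now polarized at 46°.
I₂ = I₁ cos²(18° − 46°) = 0.5 I₀ · cos²(28°) = 0.3898 I₀.
I₃ = I₂ cos²(28° − 18°) = 0.3898 I₀ · cos²(10°) = 0.378 I₀.
Transmitted fraction = 0.378.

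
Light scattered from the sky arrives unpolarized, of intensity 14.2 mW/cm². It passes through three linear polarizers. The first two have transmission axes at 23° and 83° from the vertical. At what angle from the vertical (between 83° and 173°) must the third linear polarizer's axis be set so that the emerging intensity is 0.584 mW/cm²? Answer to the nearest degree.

Unpolarized light through the first polarizer → I₁ = ½ I₀, now polarized at 23°.
I₂ = I₁ cos²(83° − 23°) = 0.5 I₀ · cos²(60°) = 0.125 I₀.
Target fraction: 0.584 / 14.2 mW/cm² = 0.04113 of I₀.
Need I₃/I₀ = 0.04113, so cos²(θ − 83°) = 0.04113 / 0.125 = 0.329.
θ − 83° = arccos(√0.329) = 55.0°, giving θ ≈ 83 + 55.0 = 138.0°.

θ ≈ 138°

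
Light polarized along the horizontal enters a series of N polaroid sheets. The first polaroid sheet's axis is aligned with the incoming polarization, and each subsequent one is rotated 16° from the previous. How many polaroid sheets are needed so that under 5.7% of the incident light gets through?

N = 38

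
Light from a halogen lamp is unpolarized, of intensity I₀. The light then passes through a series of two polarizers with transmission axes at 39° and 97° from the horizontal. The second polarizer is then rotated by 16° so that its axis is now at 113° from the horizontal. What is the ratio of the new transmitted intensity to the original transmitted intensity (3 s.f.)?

Before rotation:
Unpolarized light through the first polarizer → I₁ = ½ I₀, now polarized at 39°.
I₂ = I₁ cos²(97° − 39°) = 0.5 I₀ · cos²(58°) = 0.1404 I₀.
After rotation:
Unpolarized light through the first polarizer → I₁ = ½ I₀, now polarized at 39°.
I₂ = I₁ cos²(113° − 39°) = 0.5 I₀ · cos²(74°) = 0.03799 I₀.
Ratio = 0.03799 / 0.1404 = 0.2706.

I_new/I_old ≈ 0.271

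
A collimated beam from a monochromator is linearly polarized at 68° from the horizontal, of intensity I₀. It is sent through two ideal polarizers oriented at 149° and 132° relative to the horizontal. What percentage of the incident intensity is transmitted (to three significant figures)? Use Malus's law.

By Malus's law, I₁ = I₀ cos²(149° − 68°) = I₀ cos²(81°) = 0.02447 I₀.
I₂ = I₁ cos²(132° − 149°) = 0.02447 I₀ · cos²(17°) = 0.02238 I₀.
That is 2.238% of the incident intensity.

≈ 2.24%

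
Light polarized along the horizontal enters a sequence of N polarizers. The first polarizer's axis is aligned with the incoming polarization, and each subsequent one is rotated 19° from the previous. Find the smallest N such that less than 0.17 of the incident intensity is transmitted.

N = 17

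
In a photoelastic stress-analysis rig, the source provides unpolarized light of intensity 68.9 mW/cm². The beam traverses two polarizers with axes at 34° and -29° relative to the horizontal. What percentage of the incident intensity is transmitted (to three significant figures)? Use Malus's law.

≈ 10.3%

Unpolarized light through the first polarizer → I₁ = 68.9 mW/cm²/2 = 34.45 mW/cm², polarized at 34°.
I₂ = I₁ · cos²(63°) = 34.45 · 0.2061 = 7.1 mW/cm².
That is 10.31% of the incident intensity.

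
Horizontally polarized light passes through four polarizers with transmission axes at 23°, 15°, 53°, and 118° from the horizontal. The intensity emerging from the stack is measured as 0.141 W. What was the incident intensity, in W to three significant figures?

I₁ = I₀ cos²(23° − 0°) = I₀ cos²(23°) = 0.8473 I₀.
I₂ = I₁ cos²(15° − 23°) = 0.8473 I₀ · cos²(8°) = 0.8309 I₀.
I₃ = I₂ cos²(53° − 15°) = 0.8309 I₀ · cos²(38°) = 0.516 I₀.
I₄ = I₃ cos²(118° − 53°) = 0.516 I₀ · cos²(65°) = 0.09215 I₀.
So 0.141 W = 0.09215 I₀, giving I₀ = 0.141/0.09215 = 1.53 W.

I₀ ≈ 1.53 W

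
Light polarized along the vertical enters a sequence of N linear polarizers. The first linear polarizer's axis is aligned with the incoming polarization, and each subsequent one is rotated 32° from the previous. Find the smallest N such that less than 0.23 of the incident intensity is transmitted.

First polarizer is aligned with the polarization: full transmission.
Each further stage multiplies by cos²(32°) = 0.7192.
After N polarizers: T = 0.7192^(N−1). Require T < 0.23 ⇒ N−1 > ln(0.23)/ln(0.7192) = 4.46, so N−1 ≥ 5 and N = 6.
Check: N=6 gives T = 0.1924 < 0.23; N=5 gives T = 0.2675.

N = 6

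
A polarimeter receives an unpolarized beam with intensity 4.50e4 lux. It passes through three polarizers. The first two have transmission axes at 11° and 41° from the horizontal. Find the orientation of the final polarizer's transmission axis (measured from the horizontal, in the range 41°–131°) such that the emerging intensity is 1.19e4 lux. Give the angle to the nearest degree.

Unpolarized light through the first polarizer → I₁ = ½ I₀, now polarized at 11°.
I₂ = I₁ cos²(41° − 11°) = 0.5 I₀ · cos²(30°) = 0.375 I₀.
Target fraction: 1.19e4 / 4.50e4 lux = 0.2644 of I₀.
Need I₃/I₀ = 0.2644, so cos²(θ − 41°) = 0.2644 / 0.375 = 0.7052.
θ − 41° = arccos(√0.7052) = 32.9°, giving θ ≈ 41 + 32.9 = 73.9°.

θ ≈ 74°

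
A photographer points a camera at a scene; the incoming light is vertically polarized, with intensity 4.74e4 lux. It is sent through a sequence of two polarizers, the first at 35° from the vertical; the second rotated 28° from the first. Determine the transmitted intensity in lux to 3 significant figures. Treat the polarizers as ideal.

I ≈ 2.48e4 lux

By Malus's law, I₁ = 4.74e4 lux · cos²(35°) = 3.181e+04 lux.
I₂ = I₁ · cos²(28°) = 3.181e+04 · 0.7796 = 2.48e+04 lux.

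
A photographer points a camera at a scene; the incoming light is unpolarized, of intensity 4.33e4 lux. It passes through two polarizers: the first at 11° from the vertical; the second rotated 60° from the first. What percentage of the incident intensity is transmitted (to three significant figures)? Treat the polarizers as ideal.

≈ 12.5%

Unpolarized light through the first polarizer → I₁ = 4.33e4 lux/2 = 2.165e+04 lux, polarized at 11°.
I₂ = I₁ · cos²(60°) = 2.165e+04 · 0.25 = 5413 lux.
That is 12.5% of the incident intensity.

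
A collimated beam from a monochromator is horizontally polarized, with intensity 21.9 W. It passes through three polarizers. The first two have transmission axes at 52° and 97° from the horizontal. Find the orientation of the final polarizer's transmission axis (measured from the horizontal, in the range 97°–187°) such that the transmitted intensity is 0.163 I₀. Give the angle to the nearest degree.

By Malus's law, I₁ = I₀ cos²(52° − 0°) = I₀ cos²(52°) = 0.379 I₀.
I₂ = I₁ cos²(97° − 52°) = 0.379 I₀ · cos²(45°) = 0.1895 I₀.
Need I₃/I₀ = 0.163, so cos²(θ − 97°) = 0.163 / 0.1895 = 0.8601.
θ − 97° = arccos(√0.8601) = 22.0°, giving θ ≈ 97 + 22.0 = 119.0°.

θ ≈ 119°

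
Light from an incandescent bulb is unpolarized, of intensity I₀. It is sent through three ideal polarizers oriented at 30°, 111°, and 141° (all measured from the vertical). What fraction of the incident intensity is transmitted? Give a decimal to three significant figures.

≈ 0.00918 I₀

Unpolarized light through the first polarizer → I₁ = ½ I₀, now polarized at 30°.
I₂ = I₁ cos²(111° − 30°) = 0.5 I₀ · cos²(81°) = 0.01224 I₀.
I₃ = I₂ cos²(141° − 111°) = 0.01224 I₀ · cos²(30°) = 0.009177 I₀.
Transmitted fraction = 0.009177.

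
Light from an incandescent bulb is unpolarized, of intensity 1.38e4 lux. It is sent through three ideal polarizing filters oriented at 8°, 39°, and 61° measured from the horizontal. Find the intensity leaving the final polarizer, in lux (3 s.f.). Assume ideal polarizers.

I ≈ 4360 lux

Unpolarized light through the first polarizer → I₁ = 1.38e4 lux/2 = 6900 lux, polarized at 8°.
I₂ = I₁ · cos²(31°) = 6900 · 0.7347 = 5070 lux.
I₃ = I₂ · cos²(22°) = 5070 · 0.8597 = 4358 lux.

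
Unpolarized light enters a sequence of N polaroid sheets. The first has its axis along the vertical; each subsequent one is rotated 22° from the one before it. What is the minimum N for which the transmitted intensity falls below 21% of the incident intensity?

First polarizer halves the unpolarized light: factor 1/2.
Each further stage multiplies by cos²(22°) = 0.8597.
After N polarizers: T = 0.5·0.8597^(N−1). Require T < 0.21 ⇒ N−1 > ln(0.21/0.5)/ln(0.8597) = 5.74, so N−1 ≥ 6 and N = 7.
Check: N=7 gives T = 0.2018 < 0.21; N=6 gives T = 0.2348.

N = 7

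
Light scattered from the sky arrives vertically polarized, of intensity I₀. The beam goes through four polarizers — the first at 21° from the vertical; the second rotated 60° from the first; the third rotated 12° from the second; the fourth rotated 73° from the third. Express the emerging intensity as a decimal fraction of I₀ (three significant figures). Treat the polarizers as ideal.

≈ 0.0178 I₀

By Malus's law, I₁ = I₀ cos²(21° − 0°) = I₀ cos²(21°) = 0.8716 I₀.
I₂ = I₁ cos²(60°) = 0.8716 · 0.25 I₀ = 0.2179 I₀.
I₃ = I₂ cos²(12°) = 0.2179 · 0.9568 I₀ = 0.2085 I₀.
I₄ = I₃ cos²(73°) = 0.2085 · 0.08548 I₀ = 0.01782 I₀.
Transmitted fraction = 0.01782.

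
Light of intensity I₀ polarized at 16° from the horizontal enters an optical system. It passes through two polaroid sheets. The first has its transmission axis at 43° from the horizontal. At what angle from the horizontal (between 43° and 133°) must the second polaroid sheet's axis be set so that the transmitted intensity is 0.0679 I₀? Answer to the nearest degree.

I₁ = I₀ cos²(43° − 16°) = I₀ cos²(27°) = 0.7939 I₀.
Need I₂/I₀ = 0.0679, so cos²(θ − 43°) = 0.0679 / 0.7939 = 0.08553.
θ − 43° = arccos(√0.08553) = 73.0°, giving θ ≈ 43 + 73.0 = 116.0°.

θ ≈ 116°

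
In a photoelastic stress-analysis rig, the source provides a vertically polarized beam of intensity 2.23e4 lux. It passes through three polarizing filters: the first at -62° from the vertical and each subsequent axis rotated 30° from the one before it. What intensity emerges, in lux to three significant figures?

I ≈ 2760 lux

I₁ = 2.23e4 lux · cos²(62°) = 4915 lux.
I₂ = I₁ · cos²(30°) = 4915 · 0.75 = 3686 lux.
I₃ = I₂ · cos²(30°) = 3686 · 0.75 = 2765 lux.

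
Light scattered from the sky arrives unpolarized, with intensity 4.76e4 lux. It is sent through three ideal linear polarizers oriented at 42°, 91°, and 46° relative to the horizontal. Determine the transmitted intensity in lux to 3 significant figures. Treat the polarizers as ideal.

Unpolarized light through the first polarizer → I₁ = 4.76e4 lux/2 = 2.38e+04 lux, polarized at 42°.
I₂ = I₁ · cos²(49°) = 2.38e+04 · 0.4304 = 1.024e+04 lux.
I₃ = I₂ · cos²(45°) = 1.024e+04 · 0.5 = 5122 lux.

I ≈ 5120 lux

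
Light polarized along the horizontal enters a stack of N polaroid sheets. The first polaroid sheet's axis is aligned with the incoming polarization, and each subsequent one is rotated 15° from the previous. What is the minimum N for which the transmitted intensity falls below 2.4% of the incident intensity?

First polarizer is aligned with the polarization: full transmission.
Each further stage multiplies by cos²(15°) = 0.933.
After N polarizers: T = 0.933^(N−1). Require T < 0.024 ⇒ N−1 > ln(0.024)/ln(0.933) = 53.79, so N−1 ≥ 54 and N = 55.
Check: N=55 gives T = 0.02366 < 0.024; N=54 gives T = 0.02535.

N = 55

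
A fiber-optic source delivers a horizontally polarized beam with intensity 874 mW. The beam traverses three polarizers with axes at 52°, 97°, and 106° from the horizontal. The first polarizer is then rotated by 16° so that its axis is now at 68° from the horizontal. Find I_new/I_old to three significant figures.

Before rotation:
By Malus's law, I₁ = I₀ cos²(52° − 0°) = I₀ cos²(52°) = 0.379 I₀.
I₂ = I₁ cos²(97° − 52°) = 0.379 I₀ · cos²(45°) = 0.1895 I₀.
I₃ = I₂ cos²(106° − 97°) = 0.1895 I₀ · cos²(9°) = 0.1849 I₀.
After rotation:
I₁ = I₀ cos²(68° − 0°) = I₀ cos²(68°) = 0.1403 I₀.
I₂ = I₁ cos²(97° − 68°) = 0.1403 I₀ · cos²(29°) = 0.1073 I₀.
I₃ = I₂ cos²(106° − 97°) = 0.1073 I₀ · cos²(9°) = 0.1047 I₀.
Ratio = 0.1047 / 0.1849 = 0.5664.

I_new/I_old ≈ 0.566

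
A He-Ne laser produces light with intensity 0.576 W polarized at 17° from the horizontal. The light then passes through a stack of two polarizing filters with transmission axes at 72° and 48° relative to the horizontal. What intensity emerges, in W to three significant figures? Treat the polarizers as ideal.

I₁ = 0.576 W · cos²(55°) = 0.1895 W.
I₂ = I₁ · cos²(24°) = 0.1895 · 0.8346 = 0.1581 W.

I ≈ 0.158 W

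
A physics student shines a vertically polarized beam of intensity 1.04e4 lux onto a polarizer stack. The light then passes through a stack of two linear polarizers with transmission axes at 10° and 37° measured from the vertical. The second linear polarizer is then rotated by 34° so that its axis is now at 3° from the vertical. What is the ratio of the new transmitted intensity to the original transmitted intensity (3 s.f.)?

I_new/I_old ≈ 1.24

Before rotation:
I₁ = I₀ cos²(10° − 0°) = I₀ cos²(10°) = 0.9698 I₀.
I₂ = I₁ cos²(37° − 10°) = 0.9698 I₀ · cos²(27°) = 0.77 I₀.
After rotation:
I₁ = I₀ cos²(10° − 0°) = I₀ cos²(10°) = 0.9698 I₀.
I₂ = I₁ cos²(3° − 10°) = 0.9698 I₀ · cos²(7°) = 0.9554 I₀.
Ratio = 0.9554 / 0.77 = 1.241.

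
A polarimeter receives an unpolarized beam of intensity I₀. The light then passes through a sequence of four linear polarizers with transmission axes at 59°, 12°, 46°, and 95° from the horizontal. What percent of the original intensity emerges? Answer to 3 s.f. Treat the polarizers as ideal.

≈ 6.88%

Unpolarized light through the first polarizer → I₁ = ½ I₀, now polarized at 59°.
I₂ = I₁ cos²(12° − 59°) = 0.5 I₀ · cos²(47°) = 0.2326 I₀.
I₃ = I₂ cos²(46° − 12°) = 0.2326 I₀ · cos²(34°) = 0.1598 I₀.
I₄ = I₃ cos²(95° − 46°) = 0.1598 I₀ · cos²(49°) = 0.0688 I₀.
That is 6.88% of the incident intensity.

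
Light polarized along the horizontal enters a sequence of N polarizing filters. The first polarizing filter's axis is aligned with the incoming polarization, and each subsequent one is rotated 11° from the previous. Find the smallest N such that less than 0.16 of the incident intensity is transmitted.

N = 51

First polarizer is aligned with the polarization: full transmission.
Each further stage multiplies by cos²(11°) = 0.9636.
After N polarizers: T = 0.9636^(N−1). Require T < 0.16 ⇒ N−1 > ln(0.16)/ln(0.9636) = 49.41, so N−1 ≥ 50 and N = 51.
Check: N=51 gives T = 0.1566 < 0.16; N=50 gives T = 0.1625.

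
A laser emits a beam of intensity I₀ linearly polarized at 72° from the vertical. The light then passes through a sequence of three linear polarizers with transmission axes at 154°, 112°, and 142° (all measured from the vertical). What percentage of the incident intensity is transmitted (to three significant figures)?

≈ 0.802%

I₁ = I₀ cos²(154° − 72°) = I₀ cos²(82°) = 0.01937 I₀.
I₂ = I₁ cos²(112° − 154°) = 0.01937 I₀ · cos²(42°) = 0.0107 I₀.
I₃ = I₂ cos²(142° − 112°) = 0.0107 I₀ · cos²(30°) = 0.008023 I₀.
That is 0.8023% of the incident intensity.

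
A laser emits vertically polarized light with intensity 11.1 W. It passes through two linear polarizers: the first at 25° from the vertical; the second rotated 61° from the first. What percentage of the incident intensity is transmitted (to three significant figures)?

≈ 19.3%

By Malus's law, I₁ = 11.1 W · cos²(25°) = 9.117 W.
I₂ = I₁ · cos²(61°) = 9.117 · 0.235 = 2.143 W.
That is 19.31% of the incident intensity.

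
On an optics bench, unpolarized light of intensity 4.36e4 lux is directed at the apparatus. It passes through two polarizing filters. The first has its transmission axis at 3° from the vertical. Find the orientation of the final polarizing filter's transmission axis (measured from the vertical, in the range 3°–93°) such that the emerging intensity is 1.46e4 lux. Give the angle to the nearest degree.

θ ≈ 38°

Unpolarized light through the first polarizer → I₁ = ½ I₀, now polarized at 3°.
Target fraction: 1.46e4 / 4.36e4 lux = 0.3349 of I₀.
Need I₂/I₀ = 0.3349, so cos²(θ − 3°) = 0.3349 / 0.5 = 0.6697.
θ − 3° = arccos(√0.6697) = 35.1°, giving θ ≈ 3 + 35.1 = 38.1°.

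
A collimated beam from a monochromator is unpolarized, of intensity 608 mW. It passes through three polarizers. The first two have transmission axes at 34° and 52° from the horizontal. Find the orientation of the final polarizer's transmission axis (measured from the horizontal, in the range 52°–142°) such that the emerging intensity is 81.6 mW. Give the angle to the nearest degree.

Unpolarized light through the first polarizer → I₁ = ½ I₀, now polarized at 34°.
I₂ = I₁ cos²(52° − 34°) = 0.5 I₀ · cos²(18°) = 0.4523 I₀.
Target fraction: 81.6 / 608 mW = 0.1342 of I₀.
Need I₃/I₀ = 0.1342, so cos²(θ − 52°) = 0.1342 / 0.4523 = 0.2968.
θ − 52° = arccos(√0.2968) = 57.0°, giving θ ≈ 52 + 57.0 = 109.0°.

θ ≈ 109°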